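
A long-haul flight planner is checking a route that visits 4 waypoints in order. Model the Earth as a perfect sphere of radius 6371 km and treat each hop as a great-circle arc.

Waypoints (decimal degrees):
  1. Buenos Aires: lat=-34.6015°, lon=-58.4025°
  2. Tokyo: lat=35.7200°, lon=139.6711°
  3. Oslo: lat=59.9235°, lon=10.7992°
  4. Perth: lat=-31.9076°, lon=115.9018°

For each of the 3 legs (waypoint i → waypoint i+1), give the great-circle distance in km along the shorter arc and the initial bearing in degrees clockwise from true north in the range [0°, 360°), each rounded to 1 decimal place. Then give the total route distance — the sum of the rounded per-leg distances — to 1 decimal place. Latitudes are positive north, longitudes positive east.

Leg 1: φ1=-0.6039101, φ2=0.6234316, Δφ=1.2273417, Δλ=3.4570365 rad; a=sin²(Δφ/2)+cosφ1·cosφ2·sin²(Δλ/2)=0.9834179614; c=2·atan2(√a, √(1-a))=2.883332997; dist=6371·c=18369.715 ≈ 18369.7 km; running total=18369.7 km
Leg 1 bearing: y=sinΔλ·cosφ2=-0.25187631, x=cosφ1·sinφ2-sinφ1·cosφ2·cosΔλ=0.04226846; θ=atan2(y, x)=-80.4737° <0 so +360° → 279.5263° ≈ 279.5°
Leg 2: φ1=0.6234316, φ2=1.0458624, Δφ=0.4224308, Δλ=-2.2492390 rad; a=sin²(Δφ/2)+cosφ1·cosφ2·sin²(Δλ/2)=0.3750662229; c=2·atan2(√a, √(1-a))=1.318252859; dist=6371·c=8398.589 ≈ 8398.6 km; running total=26768.3 km
Leg 2 bearing: y=sinΔλ·cosφ2=-0.39017540, x=cosφ1·sinφ2-sinφ1·cosφ2·cosΔλ=0.88618811; θ=atan2(y, x)=-23.7632° <0 so +360° → 336.2368° ≈ 336.2°
Leg 3: φ1=1.0458624, φ2=-0.5568927, Δφ=-1.6027551, Δλ=1.8343864 rad; a=sin²(Δφ/2)+cosφ1·cosφ2·sin²(Δλ/2)=0.7841154363; c=2·atan2(√a, √(1-a))=2.175150632; dist=6371·c=13857.885 ≈ 13857.9 km; running total=40626.2 km
Leg 3 bearing: y=sinΔλ·cosφ2=0.81958121, x=cosφ1·sinφ2-sinφ1·cosφ2·cosΔλ=-0.07348683; θ=atan2(y, x)=95.1237° ≈ 95.1°

Leg 1: dist=18369.7 km, bearing=279.5°
Leg 2: dist=8398.6 km, bearing=336.2°
Leg 3: dist=13857.9 km, bearing=95.1°
Total: 40626.2 km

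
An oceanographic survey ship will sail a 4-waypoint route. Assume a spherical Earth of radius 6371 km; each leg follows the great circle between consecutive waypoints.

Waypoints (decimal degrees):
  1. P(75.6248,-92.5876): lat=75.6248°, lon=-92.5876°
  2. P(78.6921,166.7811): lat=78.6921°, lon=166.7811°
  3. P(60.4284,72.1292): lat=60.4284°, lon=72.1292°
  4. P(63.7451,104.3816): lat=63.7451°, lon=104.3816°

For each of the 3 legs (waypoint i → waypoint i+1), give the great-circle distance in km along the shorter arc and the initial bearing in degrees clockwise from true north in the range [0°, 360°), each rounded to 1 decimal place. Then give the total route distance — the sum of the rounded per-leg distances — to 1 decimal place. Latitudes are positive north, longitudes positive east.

Leg 1: dist=2201.2 km, bearing=325.3°
Leg 2: dist=3594.6 km, bearing=293.1°
Leg 3: dist=1699.3 km, bearing=63.6°
Total: 7495.1 km

Leg 1: φ1=1.3199018, φ2=1.3734362, Δφ=0.0535345, Δλ=4.5268378 rad; a=sin²(Δφ/2)+cosφ1·cosφ2·sin²(Δλ/2)=0.0295474927; c=2·atan2(√a, √(1-a))=0.345503608; dist=6371·c=2201.203 ≈ 2201.2 km; running total=2201.2 km
Leg 1 bearing: y=sinΔλ·cosφ2=-0.19271556, x=cosφ1·sinφ2-sinφ1·cosφ2·cosΔλ=0.27849321; θ=atan2(y, x)=-34.6830° <0 so +360° → 325.3170° ≈ 325.3°
Leg 2: φ1=1.3734362, φ2=1.0546745, Δφ=-0.3187617, Δλ=-1.6519873 rad; a=sin²(Δφ/2)+cosφ1·cosφ2·sin²(Δλ/2)=0.0774960652; c=2·atan2(√a, √(1-a))=0.564216444; dist=6371·c=3594.623 ≈ 3594.6 km; running total=5795.8 km
Leg 2 bearing: y=sinΔλ·cosφ2=-0.49188511, x=cosφ1·sinφ2-sinφ1·cosφ2·cosΔλ=0.20978737; θ=atan2(y, x)=-66.9019° <0 so +360° → 293.0981° ≈ 293.1°
Leg 3: φ1=1.0546745, φ2=1.1125619, Δφ=0.0578873, Δλ=0.5629106 rad; a=sin²(Δφ/2)+cosφ1·cosφ2·sin²(Δλ/2)=0.0176796840; c=2·atan2(√a, √(1-a))=0.266719839; dist=6371·c=1699.272 ≈ 1699.3 km; running total=7495.1 km
Leg 3 bearing: y=sinΔλ·cosφ2=0.23606826, x=cosφ1·sinφ2-sinφ1·cosφ2·cosΔλ=0.11721871; θ=atan2(y, x)=63.5935° ≈ 63.6°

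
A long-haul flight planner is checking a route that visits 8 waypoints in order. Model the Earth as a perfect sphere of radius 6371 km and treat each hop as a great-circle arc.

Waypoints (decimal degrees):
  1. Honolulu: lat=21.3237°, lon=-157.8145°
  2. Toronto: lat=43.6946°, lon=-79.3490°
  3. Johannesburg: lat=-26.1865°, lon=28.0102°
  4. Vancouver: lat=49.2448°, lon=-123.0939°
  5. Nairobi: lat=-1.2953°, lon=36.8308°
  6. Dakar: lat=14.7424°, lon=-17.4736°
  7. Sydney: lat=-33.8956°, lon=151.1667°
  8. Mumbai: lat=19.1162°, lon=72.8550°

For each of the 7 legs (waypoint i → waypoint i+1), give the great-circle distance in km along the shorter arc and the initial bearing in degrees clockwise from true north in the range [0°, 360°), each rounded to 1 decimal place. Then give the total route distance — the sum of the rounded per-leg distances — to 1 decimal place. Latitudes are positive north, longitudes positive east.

Leg 1: dist=7483.6 km, bearing=50.2°
Leg 2: dist=13331.9 km, bearing=98.9°
Leg 3: dist=16446.3 km, bearing=323.6°
Leg 4: dist=14350.8 km, bearing=26.2°
Leg 5: dist=6233.2 km, bearing=288.8°
Leg 6: dist=17598.5 km, bearing=153.8°
Leg 7: dist=10158.8 km, bearing=292.3°
Total: 85603.1 km

Leg 1: φ1=0.3721688, φ2=0.7626146, Δφ=0.3904459, Δλ=1.3694813 rad; a=sin²(Δφ/2)+cosφ1·cosφ2·sin²(Δλ/2)=0.3070580785; c=2·atan2(√a, √(1-a))=1.174630650; dist=6371·c=7483.572 ≈ 7483.6 km; running total=7483.6 km
Leg 1 bearing: y=sinΔλ·cosφ2=0.70843024, x=cosφ1·sinφ2-sinφ1·cosφ2·cosΔλ=0.59094860; θ=atan2(y, x)=50.1663° ≈ 50.2°
Leg 2: φ1=0.7626146, φ2=-0.4570406, Δφ=-1.2196553, Δλ=1.8737715 rad; a=sin²(Δφ/2)+cosφ1·cosφ2·sin²(Δλ/2)=0.7492178933; c=2·atan2(√a, √(1-a))=2.092589844; dist=6371·c=13331.890 ≈ 13331.9 km; running total=20815.5 km
Leg 2 bearing: y=sinΔλ·cosφ2=0.85649024, x=cosφ1·sinφ2-sinφ1·cosφ2·cosΔλ=-0.13411279; θ=atan2(y, x)=98.8993° ≈ 98.9°
Leg 3: φ1=-0.4570406, φ2=0.8594839, Δφ=1.3165245, Δλ=-2.6372641 rad; a=sin²(Δφ/2)+cosφ1·cosφ2·sin²(Δλ/2)=0.9235856099; c=2·atan2(√a, √(1-a))=2.581434742; dist=6371·c=16446.321 ≈ 16446.3 km; running total=37261.8 km
Leg 3 bearing: y=sinΔλ·cosφ2=-0.31545962, x=cosφ1·sinφ2-sinφ1·cosφ2·cosΔλ=0.42753497; θ=atan2(y, x)=-36.4220° <0 so +360° → 323.5780° ≈ 323.6°
Leg 4: φ1=0.8594839, φ2=-0.0226072, Δφ=-0.8820911, Δλ=2.7912126 rad; a=sin²(Δφ/2)+cosφ1·cosφ2·sin²(Δλ/2)=0.8150655674; c=2·atan2(√a, √(1-a))=2.252518409; dist=6371·c=14350.795 ≈ 14350.8 km; running total=51612.6 km
Leg 4 bearing: y=sinΔλ·cosφ2=0.34316711, x=cosφ1·sinφ2-sinφ1·cosφ2·cosΔλ=0.69654224; θ=atan2(y, x)=26.2282° ≈ 26.2°
Leg 5: φ1=-0.0226072, φ2=0.2573034, Δφ=0.2799107, Δλ=-0.9477906 rad; a=sin²(Δφ/2)+cosφ1·cosφ2·sin²(Δλ/2)=0.2208130505; c=2·atan2(√a, √(1-a))=0.978371950; dist=6371·c=6233.208 ≈ 6233.2 km; running total=57845.8 km
Leg 5 bearing: y=sinΔλ·cosφ2=-0.78539283, x=cosφ1·sinφ2-sinφ1·cosφ2·cosΔλ=0.26716416; θ=atan2(y, x)=-71.2134° <0 so +360° → 288.7866° ≈ 288.8°
Leg 6: φ1=0.2573034, φ2=-0.5915898, Δφ=-0.8488932, Δλ=2.9433285 rad; a=sin²(Δφ/2)+cosφ1·cosφ2·sin²(Δλ/2)=0.9644595872; c=2·atan2(√a, √(1-a))=2.762279480; dist=6371·c=17598.483 ≈ 17598.5 km; running total=75444.3 km
Leg 6 bearing: y=sinΔλ·cosφ2=0.16349413, x=cosφ1·sinφ2-sinφ1·cosφ2·cosΔλ=-0.33223311; θ=atan2(y, x)=153.7979° ≈ 153.8°
Leg 7: φ1=-0.5915898, φ2=0.3336406, Δφ=0.9252305, Δλ=-1.3667970 rad; a=sin²(Δφ/2)+cosφ1·cosφ2·sin²(Δλ/2)=0.5118732746; c=2·atan2(√a, √(1-a))=1.594545108; dist=6371·c=10158.847 ≈ 10158.8 km; running total=85603.1 km
Leg 7 bearing: y=sinΔλ·cosφ2=-0.92526400, x=cosφ1·sinφ2-sinφ1·cosφ2·cosΔλ=0.37857975; θ=atan2(y, x)=-67.7477° <0 so +360° → 292.2523° ≈ 292.3°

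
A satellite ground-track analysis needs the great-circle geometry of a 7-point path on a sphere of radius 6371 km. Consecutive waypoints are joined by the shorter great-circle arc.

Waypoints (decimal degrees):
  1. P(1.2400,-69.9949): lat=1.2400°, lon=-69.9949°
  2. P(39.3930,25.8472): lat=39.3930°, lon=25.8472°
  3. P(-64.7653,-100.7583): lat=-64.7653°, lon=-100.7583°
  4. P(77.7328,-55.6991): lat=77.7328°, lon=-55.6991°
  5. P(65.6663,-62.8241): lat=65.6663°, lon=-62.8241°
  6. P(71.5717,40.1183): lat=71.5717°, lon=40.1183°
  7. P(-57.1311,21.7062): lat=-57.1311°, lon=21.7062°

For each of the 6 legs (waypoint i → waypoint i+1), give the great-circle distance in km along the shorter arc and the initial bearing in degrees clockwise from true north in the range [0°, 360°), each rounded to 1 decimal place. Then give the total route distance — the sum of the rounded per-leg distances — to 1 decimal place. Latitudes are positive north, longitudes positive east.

Leg 1: φ1=0.0216421, φ2=0.6875376, Δφ=0.6658955, Δλ=1.6727602 rad; a=sin²(Δφ/2)+cosφ1·cosφ2·sin²(Δλ/2)=0.5324550772; c=2·atan2(√a, √(1-a))=1.635752149; dist=6371·c=10421.377 ≈ 10421.4 km; running total=10421.4 km
Leg 1 bearing: y=sinΔλ·cosφ2=0.76879728, x=cosφ1·sinφ2-sinφ1·cosφ2·cosΔλ=0.63618977; θ=atan2(y, x)=50.3918° ≈ 50.4°
Leg 2: φ1=0.6875376, φ2=-1.1303677, Δφ=-1.8179053, Δλ=-2.2096828 rad; a=sin²(Δφ/2)+cosφ1·cosφ2·sin²(Δλ/2)=0.8852679980; c=2·atan2(√a, √(1-a))=2.450477966; dist=6371·c=15611.995 ≈ 15612.0 km; running total=26033.4 km
Leg 2 bearing: y=sinΔλ·cosφ2=-0.34223853, x=cosφ1·sinφ2-sinφ1·cosφ2·cosΔλ=-0.53772397; θ=atan2(y, x)=-147.5250° <0 so +360° → 212.4750° ≈ 212.5°
Leg 3: φ1=-1.1303677, φ2=1.3566933, Δφ=2.4870610, Δλ=0.7864314 rad; a=sin²(Δφ/2)+cosφ1·cosφ2·sin²(Δλ/2)=0.9099651361; c=2·atan2(√a, √(1-a))=2.532085532; dist=6371·c=16131.917 ≈ 16131.9 km; running total=42165.3 km
Leg 3 bearing: y=sinΔλ·cosφ2=0.15039485, x=cosφ1·sinφ2-sinφ1·cosφ2·cosΔλ=0.55235472; θ=atan2(y, x)=15.2312° ≈ 15.2°
Leg 4: φ1=1.3566933, φ2=1.1460931, Δφ=-0.2106002, Δλ=-0.1243547 rad; a=sin²(Δφ/2)+cosφ1·cosφ2·sin²(Δλ/2)=0.0113852144; c=2·atan2(√a, √(1-a))=0.213810069; dist=6371·c=1362.184 ≈ 1362.2 km; running total=43527.5 km
Leg 4 bearing: y=sinΔλ·cosφ2=-0.05110844, x=cosφ1·sinφ2-sinφ1·cosφ2·cosΔλ=-0.20593759; θ=atan2(y, x)=-166.0622° <0 so +360° → 193.9378° ≈ 193.9°
Leg 5: φ1=1.1460931, φ2=1.2491618, Δφ=0.1030687, Δλ=1.7966838 rad; a=sin²(Δφ/2)+cosφ1·cosφ2·sin²(Δλ/2)=0.0823684913; c=2·atan2(√a, √(1-a))=0.582185372; dist=6371·c=3709.103 ≈ 3709.1 km; running total=47236.6 km
Leg 5 bearing: y=sinΔλ·cosφ2=0.30808693, x=cosφ1·sinφ2-sinφ1·cosφ2·cosΔλ=0.45543181; θ=atan2(y, x)=34.0773° ≈ 34.1°
Leg 6: φ1=1.2491618, φ2=-0.9971258, Δφ=-2.2462876, Δλ=-0.3213518 rad; a=sin²(Δφ/2)+cosφ1·cosφ2·sin²(Δλ/2)=0.8170316085; c=2·atan2(√a, √(1-a))=2.257592805; dist=6371·c=14383.124 ≈ 14383.1 km; running total=61619.7 km
Leg 6 bearing: y=sinΔλ·cosφ2=-0.17141736, x=cosφ1·sinφ2-sinφ1·cosφ2·cosΔλ=-0.75404239; θ=atan2(y, x)=-167.1925° <0 so +360° → 192.8075° ≈ 192.8°

Leg 1: dist=10421.4 km, bearing=50.4°
Leg 2: dist=15612.0 km, bearing=212.5°
Leg 3: dist=16131.9 km, bearing=15.2°
Leg 4: dist=1362.2 km, bearing=193.9°
Leg 5: dist=3709.1 km, bearing=34.1°
Leg 6: dist=14383.1 km, bearing=192.8°
Total: 61619.7 km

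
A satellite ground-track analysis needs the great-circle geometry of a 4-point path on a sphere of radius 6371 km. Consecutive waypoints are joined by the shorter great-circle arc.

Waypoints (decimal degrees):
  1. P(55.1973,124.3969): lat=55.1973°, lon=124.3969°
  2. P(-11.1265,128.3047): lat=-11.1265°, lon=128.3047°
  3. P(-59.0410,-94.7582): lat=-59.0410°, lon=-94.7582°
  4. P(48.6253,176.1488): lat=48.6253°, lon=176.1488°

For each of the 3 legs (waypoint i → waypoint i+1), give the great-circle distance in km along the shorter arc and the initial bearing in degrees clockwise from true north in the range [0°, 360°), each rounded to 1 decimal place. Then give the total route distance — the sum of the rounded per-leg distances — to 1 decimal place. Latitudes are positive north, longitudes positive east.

Leg 1: φ1=0.9633746, φ2=-0.1941941, Δφ=-1.1575687, Δλ=0.0682040 rad; a=sin²(Δφ/2)+cosφ1·cosφ2·sin²(Δλ/2)=0.2998673320; c=2·atan2(√a, √(1-a))=1.158989957; dist=6371·c=7383.925 ≈ 7383.9 km; running total=7383.9 km
Leg 1 bearing: y=sinΔλ·cosφ2=0.06687011, x=cosφ1·sinφ2-sinφ1·cosφ2·cosΔλ=-0.91395626; θ=atan2(y, x)=175.8154° ≈ 175.8°
Leg 2: φ1=-0.1941941, φ2=-1.0304598, Δφ=-0.8362658, Δλ=-3.8931820 rad; a=sin²(Δφ/2)+cosφ1·cosφ2·sin²(Δλ/2)=0.6016464067; c=2·atan2(√a, √(1-a))=1.775516121; dist=6371·c=11311.813 ≈ 11311.8 km; running total=18695.7 km
Leg 2 bearing: y=sinΔλ·cosφ2=0.35124953, x=cosφ1·sinφ2-sinφ1·cosφ2·cosΔλ=-0.91394519; θ=atan2(y, x)=158.9771° ≈ 159.0°
Leg 3: φ1=-1.0304598, φ2=0.8486716, Δφ=1.8791314, Δλ=4.7282191 rad; a=sin²(Δφ/2)+cosφ1·cosφ2·sin²(Δλ/2)=0.8190574553; c=2·atan2(√a, √(1-a))=2.262843746; dist=6371·c=14416.578 ≈ 14416.6 km; running total=33112.3 km
Leg 3 bearing: y=sinΔλ·cosφ2=-0.66089776, x=cosφ1·sinφ2-sinφ1·cosφ2·cosΔλ=0.39499812; θ=atan2(y, x)=-59.1345° <0 so +360° → 300.8655° ≈ 300.9°

Leg 1: dist=7383.9 km, bearing=175.8°
Leg 2: dist=11311.8 km, bearing=159.0°
Leg 3: dist=14416.6 km, bearing=300.9°
Total: 33112.3 km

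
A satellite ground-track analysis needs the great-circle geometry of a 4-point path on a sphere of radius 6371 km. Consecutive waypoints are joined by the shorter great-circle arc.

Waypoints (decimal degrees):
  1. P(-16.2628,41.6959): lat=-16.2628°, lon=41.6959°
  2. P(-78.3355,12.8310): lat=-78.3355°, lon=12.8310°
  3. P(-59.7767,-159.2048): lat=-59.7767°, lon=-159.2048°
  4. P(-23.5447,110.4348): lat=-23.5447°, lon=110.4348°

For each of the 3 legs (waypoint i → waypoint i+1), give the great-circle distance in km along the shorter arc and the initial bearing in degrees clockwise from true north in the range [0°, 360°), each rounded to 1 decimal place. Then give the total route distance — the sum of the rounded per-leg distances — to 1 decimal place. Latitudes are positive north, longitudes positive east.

Leg 1: φ1=-0.2838394, φ2=-1.3672124, Δφ=-1.0833730, Δλ=-0.5037875 rad; a=sin²(Δφ/2)+cosφ1·cosφ2·sin²(Δλ/2)=0.2778814495; c=2·atan2(√a, √(1-a))=1.110473782; dist=6371·c=7074.828 ≈ 7074.8 km; running total=7074.8 km
Leg 1 bearing: y=sinΔλ·cosφ2=-0.09760184, x=cosφ1·sinφ2-sinφ1·cosφ2·cosΔλ=-0.89057694; θ=atan2(y, x)=-173.7457° <0 so +360° → 186.2543° ≈ 186.3°
Leg 2: φ1=-1.3672124, φ2=-1.0433002, Δφ=0.3239122, Δλ=-3.0025911 rad; a=sin²(Δφ/2)+cosφ1·cosφ2·sin²(Δλ/2)=0.1272823311; c=2·atan2(√a, √(1-a))=0.729608630; dist=6371·c=4648.337 ≈ 4648.3 km; running total=11723.1 km
Leg 2 bearing: y=sinΔλ·cosφ2=-0.06974428, x=cosφ1·sinφ2-sinφ1·cosφ2·cosΔλ=-0.66291922; θ=atan2(y, x)=-173.9941° <0 so +360° → 186.0059° ≈ 186.0°
Leg 3: φ1=-1.0433002, φ2=-0.4109325, Δφ=0.6323677, Δλ=4.7060988 rad; a=sin²(Δφ/2)+cosφ1·cosφ2·sin²(Δλ/2)=0.3288686988; c=2·atan2(√a, √(1-a))=1.221472445; dist=6371·c=7782.001 ≈ 7782.0 km; running total=19505.1 km
Leg 3 bearing: y=sinΔλ·cosφ2=-0.91673057, x=cosφ1·sinφ2-sinφ1·cosφ2·cosΔλ=-0.20606157; θ=atan2(y, x)=-102.6683° <0 so +360° → 257.3317° ≈ 257.3°

Leg 1: dist=7074.8 km, bearing=186.3°
Leg 2: dist=4648.3 km, bearing=186.0°
Leg 3: dist=7782.0 km, bearing=257.3°
Total: 19505.1 km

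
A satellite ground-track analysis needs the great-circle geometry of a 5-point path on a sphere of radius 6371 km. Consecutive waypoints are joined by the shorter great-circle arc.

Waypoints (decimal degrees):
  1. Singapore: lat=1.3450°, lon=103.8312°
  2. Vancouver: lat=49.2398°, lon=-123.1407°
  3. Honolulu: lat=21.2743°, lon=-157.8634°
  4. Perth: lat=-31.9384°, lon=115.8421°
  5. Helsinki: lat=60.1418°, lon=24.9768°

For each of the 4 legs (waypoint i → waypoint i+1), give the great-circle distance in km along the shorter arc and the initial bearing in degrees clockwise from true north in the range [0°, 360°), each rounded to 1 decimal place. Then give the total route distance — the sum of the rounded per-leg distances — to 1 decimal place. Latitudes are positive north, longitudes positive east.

Leg 1: φ1=0.0234747, φ2=0.8593966, Δφ=0.8359220, Δλ=-3.9614070 rad; a=sin²(Δφ/2)+cosφ1·cosφ2·sin²(Δλ/2)=0.7138026008; c=2·atan2(√a, √(1-a))=2.012638224; dist=6371·c=12822.518 ≈ 12822.5 km; running total=12822.5 km
Leg 1 bearing: y=sinΔλ·cosφ2=0.47727845, x=cosφ1·sinφ2-sinφ1·cosφ2·cosΔλ=0.76769725; θ=atan2(y, x)=31.8693° ≈ 31.9°
Leg 2: φ1=0.8593966, φ2=0.3713066, Δφ=-0.4880901, Δλ=-0.6060254 rad; a=sin²(Δφ/2)+cosφ1·cosφ2·sin²(Δλ/2)=0.1125575749; c=2·atan2(√a, √(1-a))=0.684263422; dist=6371·c=4359.442 ≈ 4359.4 km; running total=17181.9 km
Leg 2 bearing: y=sinΔλ·cosφ2=-0.53078893, x=cosφ1·sinφ2-sinφ1·cosφ2·cosΔλ=-0.34324420; θ=atan2(y, x)=-122.8895° <0 so +360° → 237.1105° ≈ 237.1°
Leg 3: φ1=0.3713066, φ2=-0.5574302, Δφ=-0.9287368, Δλ=4.7770622 rad; a=sin²(Δφ/2)+cosφ1·cosφ2·sin²(Δλ/2)=0.5704171625; c=2·atan2(√a, √(1-a))=1.712100415; dist=6371·c=10907.792 ≈ 10907.8 km; running total=28089.7 km
Leg 3 bearing: y=sinΔλ·cosφ2=-0.84684323, x=cosφ1·sinφ2-sinφ1·cosφ2·cosΔλ=-0.51285693; θ=atan2(y, x)=-121.1995° <0 so +360° → 238.8005° ≈ 238.8°
Leg 4: φ1=-0.5574302, φ2=1.0496724, Δφ=1.6071027, Δλ=-1.5858987 rad; a=sin²(Δφ/2)+cosφ1·cosφ2·sin²(Δλ/2)=0.7325836032; c=2·atan2(√a, √(1-a))=2.054619815; dist=6371·c=13089.983 ≈ 13090.0 km; running total=41179.7 km
Leg 4 bearing: y=sinΔλ·cosφ2=-0.49779839, x=cosφ1·sinφ2-sinφ1·cosφ2·cosΔλ=0.73199469; θ=atan2(y, x)=-34.2179° <0 so +360° → 325.7821° ≈ 325.8°

Leg 1: dist=12822.5 km, bearing=31.9°
Leg 2: dist=4359.4 km, bearing=237.1°
Leg 3: dist=10907.8 km, bearing=238.8°
Leg 4: dist=13090.0 km, bearing=325.8°
Total: 41179.7 km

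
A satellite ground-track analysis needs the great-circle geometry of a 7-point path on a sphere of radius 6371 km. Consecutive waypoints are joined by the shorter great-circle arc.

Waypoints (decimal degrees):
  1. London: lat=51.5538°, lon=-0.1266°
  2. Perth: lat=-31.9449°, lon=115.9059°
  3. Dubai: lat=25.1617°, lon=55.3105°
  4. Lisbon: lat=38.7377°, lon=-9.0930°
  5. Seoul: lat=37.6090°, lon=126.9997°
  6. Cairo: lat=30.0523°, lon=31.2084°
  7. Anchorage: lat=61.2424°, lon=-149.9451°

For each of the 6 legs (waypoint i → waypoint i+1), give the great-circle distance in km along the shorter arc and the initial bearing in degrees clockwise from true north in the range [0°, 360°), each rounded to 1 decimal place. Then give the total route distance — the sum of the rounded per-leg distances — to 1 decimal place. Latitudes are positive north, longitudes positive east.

Leg 1: dist=14481.7 km, bearing=92.8°
Leg 2: dist=9034.6 km, bearing=307.1°
Leg 3: dist=6135.2 km, bearing=301.0°
Leg 4: dist=10411.2 km, bearing=33.4°
Leg 5: dist=8486.9 km, bearing=297.6°
Leg 6: dist=9863.0 km, bearing=0.6°
Total: 58412.6 km

Leg 1: φ1=0.8997836, φ2=-0.5575437, Δφ=-1.4573272, Δλ=2.0251492 rad; a=sin²(Δφ/2)+cosφ1·cosφ2·sin²(Δλ/2)=0.8229750873; c=2·atan2(√a, √(1-a))=2.273063650; dist=6371·c=14481.689 ≈ 14481.7 km; running total=14481.7 km
Leg 1 bearing: y=sinΔλ·cosφ2=0.76246714, x=cosφ1·sinφ2-sinφ1·cosφ2·cosΔλ=-0.03731265; θ=atan2(y, x)=92.8016° ≈ 92.8°
Leg 2: φ1=-0.5575437, φ2=0.4391545, Δφ=0.9966982, Δλ=-1.0575892 rad; a=sin²(Δφ/2)+cosφ1·cosφ2·sin²(Δλ/2)=0.4239371505; c=2·atan2(√a, √(1-a))=1.418077677; dist=6371·c=9034.573 ≈ 9034.6 km; running total=23516.3 km
Leg 2 bearing: y=sinΔλ·cosφ2=-0.78850994, x=cosφ1·sinφ2-sinφ1·cosφ2·cosΔλ=0.59591094; θ=atan2(y, x)=-52.9201° <0 so +360° → 307.0799° ≈ 307.1°
Leg 3: φ1=0.4391545, φ2=0.6761004, Δφ=0.2369459, Δλ=-1.1240531 rad; a=sin²(Δφ/2)+cosφ1·cosφ2·sin²(Δλ/2)=0.2144646058; c=2·atan2(√a, √(1-a))=0.962986656; dist=6371·c=6135.188 ≈ 6135.2 km; running total=29651.5 km
Leg 3 bearing: y=sinΔλ·cosφ2=-0.70346694, x=cosφ1·sinφ2-sinφ1·cosφ2·cosΔλ=0.42309859; θ=atan2(y, x)=-58.9753° <0 so +360° → 301.0247° ≈ 301.0°
Leg 4: φ1=0.6761004, φ2=0.6564009, Δφ=-0.0196995, Δλ=2.3752657 rad; a=sin²(Δφ/2)+cosφ1·cosφ2·sin²(Δλ/2)=0.5316564188; c=2·atan2(√a, √(1-a))=1.634151539; dist=6371·c=10411.179 ≈ 10411.2 km; running total=40062.7 km
Leg 4 bearing: y=sinΔλ·cosφ2=0.54938135, x=cosφ1·sinφ2-sinφ1·cosφ2·cosΔλ=0.83316962; θ=atan2(y, x)=33.4003° ≈ 33.4°
Leg 5: φ1=0.6564009, φ2=0.5245116, Δφ=-0.1318893, Δλ=-1.6718736 rad; a=sin²(Δφ/2)+cosφ1·cosφ2·sin²(Δλ/2)=0.3817867102; c=2·atan2(√a, √(1-a))=1.332109816; dist=6371·c=8486.872 ≈ 8486.9 km; running total=48549.6 km
Leg 5 bearing: y=sinΔλ·cosφ2=-0.86115081, x=cosφ1·sinφ2-sinφ1·cosφ2·cosΔλ=0.45002416; θ=atan2(y, x)=-62.4091° <0 so +360° → 297.5909° ≈ 297.6°
Leg 6: φ1=0.5245116, φ2=1.0688815, Δφ=0.5443699, Δλ=-3.1617250 rad; a=sin²(Δφ/2)+cosφ1·cosφ2·sin²(Δλ/2)=0.4886603780; c=2·atan2(√a, √(1-a))=1.548115138; dist=6371·c=9863.042 ≈ 9863.0 km; running total=58412.6 km
Leg 6 bearing: y=sinΔλ·cosφ2=0.00968513, x=cosφ1·sinφ2-sinφ1·cosφ2·cosΔλ=0.99969588; θ=atan2(y, x)=0.5551° ≈ 0.6°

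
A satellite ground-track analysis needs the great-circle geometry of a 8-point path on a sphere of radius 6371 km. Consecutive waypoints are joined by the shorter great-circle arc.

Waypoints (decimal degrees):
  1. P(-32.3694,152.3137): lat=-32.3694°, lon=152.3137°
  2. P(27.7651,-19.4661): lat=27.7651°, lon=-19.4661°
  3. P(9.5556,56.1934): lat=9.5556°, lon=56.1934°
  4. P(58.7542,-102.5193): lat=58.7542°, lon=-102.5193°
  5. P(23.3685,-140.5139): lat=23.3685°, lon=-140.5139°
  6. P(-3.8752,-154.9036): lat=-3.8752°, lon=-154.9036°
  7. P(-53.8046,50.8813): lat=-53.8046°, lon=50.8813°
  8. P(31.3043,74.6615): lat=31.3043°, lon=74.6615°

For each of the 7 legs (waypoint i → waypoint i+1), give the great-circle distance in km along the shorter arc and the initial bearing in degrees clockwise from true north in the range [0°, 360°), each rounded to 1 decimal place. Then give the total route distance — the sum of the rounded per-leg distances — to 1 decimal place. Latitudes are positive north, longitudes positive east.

Leg 1: φ1=-0.5649526, φ2=0.4845924, Δφ=1.0495450, Δλ=-2.9981231 rad; a=sin²(Δφ/2)+cosφ1·cosφ2·sin²(Δλ/2)=0.9945471494; c=2·atan2(√a, √(1-a))=2.993771265; dist=6371·c=19073.317 ≈ 19073.3 km; running total=19073.3 km
Leg 1 bearing: y=sinΔλ·cosφ2=-0.12651610, x=cosφ1·sinφ2-sinφ1·cosφ2·cosΔλ=-0.07540652; θ=atan2(y, x)=-120.7959° <0 so +360° → 239.2041° ≈ 239.2°
Leg 2: φ1=0.4845924, φ2=0.1667767, Δφ=-0.3178157, Δλ=1.3205074 rad; a=sin²(Δφ/2)+cosφ1·cosφ2·sin²(Δλ/2)=0.3532706358; c=2·atan2(√a, √(1-a))=1.272953464; dist=6371·c=8109.987 ≈ 8110.0 km; running total=27183.3 km
Leg 2 bearing: y=sinΔλ·cosφ2=0.95539820, x=cosφ1·sinφ2-sinφ1·cosφ2·cosΔλ=0.03310962; θ=atan2(y, x)=88.0152° ≈ 88.0°
Leg 3: φ1=0.1667767, φ2=1.0254542, Δφ=0.8586776, Δλ=-2.7700592 rad; a=sin²(Δφ/2)+cosφ1·cosφ2·sin²(Δλ/2)=0.6673440739; c=2·atan2(√a, √(1-a))=1.912070600; dist=6371·c=12181.802 ≈ 12181.8 km; running total=39365.1 km
Leg 3 bearing: y=sinΔλ·cosφ2=-0.18831513, x=cosφ1·sinφ2-sinφ1·cosφ2·cosΔλ=0.92332078; θ=atan2(y, x)=-11.5276° <0 so +360° → 348.4724° ≈ 348.5°
Leg 4: φ1=1.0254542, φ2=0.4078573, Δφ=-0.6175970, Δλ=-0.6631309 rad; a=sin²(Δφ/2)+cosφ1·cosφ2·sin²(Δλ/2)=0.1428206478; c=2·atan2(√a, √(1-a))=0.775089074; dist=6371·c=4938.092 ≈ 4938.1 km; running total=44303.2 km
Leg 4 bearing: y=sinΔλ·cosφ2=-0.56509233, x=cosφ1·sinφ2-sinφ1·cosφ2·cosΔλ=-0.41274968; θ=atan2(y, x)=-126.1448° <0 so +360° → 233.8552° ≈ 233.9°
Leg 5: φ1=0.4078573, φ2=-0.0676350, Δφ=-0.4754923, Δλ=-0.2511476 rad; a=sin²(Δφ/2)+cosφ1·cosφ2·sin²(Δλ/2)=0.0698327263; c=2·atan2(√a, √(1-a))=0.534870694; dist=6371·c=3407.661 ≈ 3407.7 km; running total=47710.9 km
Leg 5 bearing: y=sinΔλ·cosφ2=-0.24794756, x=cosφ1·sinφ2-sinφ1·cosφ2·cosΔλ=-0.44536106; θ=atan2(y, x)=-150.8938° <0 so +360° → 209.1062° ≈ 209.1°
Leg 6: φ1=-0.0676350, φ2=-0.9390674, Δφ=-0.8714324, Δλ=3.5916241 rad; a=sin²(Δφ/2)+cosφ1·cosφ2·sin²(Δλ/2)=0.7379933156; c=2·atan2(√a, √(1-a))=2.066881888; dist=6371·c=13168.105 ≈ 13168.1 km; running total=60879.0 km
Leg 6 bearing: y=sinΔλ·cosφ2=-0.25688163, x=cosφ1·sinφ2-sinφ1·cosφ2·cosΔλ=-0.84109961; θ=atan2(y, x)=-163.0167° <0 so +360° → 196.9833° ≈ 197.0°
Leg 7: φ1=-0.9390674, φ2=0.5463631, Δφ=1.4854305, Δλ=0.4150428 rad; a=sin²(Δφ/2)+cosφ1·cosφ2·sin²(Δλ/2)=0.4787881471; c=2·atan2(√a, √(1-a))=1.528359885; dist=6371·c=9737.181 ≈ 9737.2 km; running total=70616.2 km
Leg 7 bearing: y=sinΔλ·cosφ2=0.34452693, x=cosφ1·sinφ2-sinφ1·cosφ2·cosΔλ=0.93781737; θ=atan2(y, x)=20.1719° ≈ 20.2°

Leg 1: dist=19073.3 km, bearing=239.2°
Leg 2: dist=8110.0 km, bearing=88.0°
Leg 3: dist=12181.8 km, bearing=348.5°
Leg 4: dist=4938.1 km, bearing=233.9°
Leg 5: dist=3407.7 km, bearing=209.1°
Leg 6: dist=13168.1 km, bearing=197.0°
Leg 7: dist=9737.2 km, bearing=20.2°
Total: 70616.2 km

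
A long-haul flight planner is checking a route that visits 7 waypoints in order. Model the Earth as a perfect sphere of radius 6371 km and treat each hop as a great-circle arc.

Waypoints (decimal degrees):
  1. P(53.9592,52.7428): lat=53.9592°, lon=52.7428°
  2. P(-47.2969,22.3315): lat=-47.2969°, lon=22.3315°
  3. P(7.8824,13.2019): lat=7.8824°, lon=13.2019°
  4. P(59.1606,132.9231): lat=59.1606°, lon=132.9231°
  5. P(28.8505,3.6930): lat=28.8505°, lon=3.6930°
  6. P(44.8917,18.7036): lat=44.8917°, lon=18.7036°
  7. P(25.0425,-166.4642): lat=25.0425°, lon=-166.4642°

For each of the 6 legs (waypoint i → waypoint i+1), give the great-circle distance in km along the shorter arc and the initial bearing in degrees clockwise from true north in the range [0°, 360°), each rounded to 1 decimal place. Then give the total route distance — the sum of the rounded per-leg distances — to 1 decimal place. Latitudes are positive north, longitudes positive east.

Leg 1: φ1=0.9417657, φ2=-0.8254866, Δφ=-1.7672523, Δλ=-0.5307773 rad; a=sin²(Δφ/2)+cosφ1·cosφ2·sin²(Δλ/2)=0.6250476113; c=2·atan2(√a, √(1-a))=1.823574929; dist=6371·c=11617.996 ≈ 11618.0 km; running total=11618.0 km
Leg 1 bearing: y=sinΔλ·cosφ2=-0.34330717, x=cosφ1·sinφ2-sinφ1·cosφ2·cosΔλ=-0.90531352; θ=atan2(y, x)=-159.2326° <0 so +360° → 200.7674° ≈ 200.8°
Leg 2: φ1=-0.8254866, φ2=0.1375738, Δφ=0.9630605, Δλ=-0.1593416 rad; a=sin²(Δφ/2)+cosφ1·cosφ2·sin²(Δλ/2)=0.2187500396; c=2·atan2(√a, √(1-a))=0.973390006; dist=6371·c=6201.468 ≈ 6201.5 km; running total=17819.5 km
Leg 2 bearing: y=sinΔλ·cosφ2=-0.15716901, x=cosφ1·sinφ2-sinφ1·cosφ2·cosΔλ=0.81172147; θ=atan2(y, x)=-10.9583° <0 so +360° → 349.0417° ≈ 349.0°
Leg 3: φ1=0.1375738, φ2=1.0325473, Δφ=0.8949734, Δλ=2.0895291 rad; a=sin²(Δφ/2)+cosφ1·cosφ2·sin²(Δλ/2)=0.5670011991; c=2·atan2(√a, √(1-a))=1.705203040; dist=6371·c=10863.849 ≈ 10863.8 km; running total=28683.3 km
Leg 3 bearing: y=sinΔλ·cosφ2=0.44519553, x=cosφ1·sinφ2-sinφ1·cosφ2·cosΔλ=0.88534982; θ=atan2(y, x)=26.6954° ≈ 26.7°
Leg 4: φ1=1.0325473, φ2=0.5035362, Δφ=-0.5290110, Δλ=-2.2554907 rad; a=sin²(Δφ/2)+cosφ1·cosφ2·sin²(Δλ/2)=0.4348337499; c=2·atan2(√a, √(1-a))=1.440091994; dist=6371·c=9174.826 ≈ 9174.8 km; running total=37858.1 km
Leg 4 bearing: y=sinΔλ·cosφ2=-0.67846880, x=cosφ1·sinφ2-sinφ1·cosφ2·cosΔλ=0.72297547; θ=atan2(y, x)=-43.1810° <0 so +360° → 316.8190° ≈ 316.8°
Leg 5: φ1=0.5035362, φ2=0.7835080, Δφ=0.2799718, Δλ=0.2619844 rad; a=sin²(Δφ/2)+cosφ1·cosφ2·sin²(Δλ/2)=0.0300549473; c=2·atan2(√a, √(1-a))=0.348487985; dist=6371·c=2220.217 ≈ 2220.2 km; running total=40078.3 km
Leg 5 bearing: y=sinΔλ·cosφ2=0.18348490, x=cosφ1·sinφ2-sinφ1·cosφ2·cosΔλ=0.28799285; θ=atan2(y, x)=32.5019° ≈ 32.5°
Leg 6: φ1=0.7835080, φ2=0.4370741, Δφ=-0.3464339, Δλ=-3.2317878 rad; a=sin²(Δφ/2)+cosφ1·cosφ2·sin²(Δλ/2)=0.6702450509; c=2·atan2(√a, √(1-a))=1.918234422; dist=6371·c=12221.072 ≈ 12221.1 km; running total=52299.4 km
Leg 6 bearing: y=sinΔλ·cosφ2=0.08160550, x=cosφ1·sinφ2-sinφ1·cosφ2·cosΔλ=0.93670008; θ=atan2(y, x)=4.9790° ≈ 5.0°

Leg 1: dist=11618.0 km, bearing=200.8°
Leg 2: dist=6201.5 km, bearing=349.0°
Leg 3: dist=10863.8 km, bearing=26.7°
Leg 4: dist=9174.8 km, bearing=316.8°
Leg 5: dist=2220.2 km, bearing=32.5°
Leg 6: dist=12221.1 km, bearing=5.0°
Total: 52299.4 km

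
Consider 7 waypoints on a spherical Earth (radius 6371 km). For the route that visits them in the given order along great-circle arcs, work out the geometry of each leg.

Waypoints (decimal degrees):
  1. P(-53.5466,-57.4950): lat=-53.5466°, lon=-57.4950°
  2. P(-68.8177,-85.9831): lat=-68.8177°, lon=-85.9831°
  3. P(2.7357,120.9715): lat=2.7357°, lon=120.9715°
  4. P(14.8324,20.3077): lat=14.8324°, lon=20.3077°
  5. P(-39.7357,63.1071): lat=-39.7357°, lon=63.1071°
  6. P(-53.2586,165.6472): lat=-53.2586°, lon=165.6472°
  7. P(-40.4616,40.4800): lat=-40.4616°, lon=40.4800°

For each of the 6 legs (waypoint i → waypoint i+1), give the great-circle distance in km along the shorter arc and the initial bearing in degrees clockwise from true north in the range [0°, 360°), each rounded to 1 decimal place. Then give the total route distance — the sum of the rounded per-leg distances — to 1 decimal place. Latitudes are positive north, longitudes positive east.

Leg 1: dist=2242.4 km, bearing=210.0°
Leg 2: dist=12396.3 km, bearing=209.1°
Leg 3: dist=11073.0 km, bearing=285.5°
Leg 4: dist=7511.7 km, bearing=145.6°
Leg 5: dist=7299.5 km, bearing=140.1°
Leg 6: dist=8345.8 km, bearing=220.1°
Total: 48868.7 km

Leg 1: φ1=-0.9345645, φ2=-1.2010954, Δφ=-0.2665310, Δλ=-0.4972111 rad; a=sin²(Δφ/2)+cosφ1·cosφ2·sin²(Δλ/2)=0.0306528405; c=2·atan2(√a, √(1-a))=0.351973083; dist=6371·c=2242.421 ≈ 2242.4 km; running total=2242.4 km
Leg 1 bearing: y=sinΔλ·cosφ2=-0.17234894, x=cosφ1·sinφ2-sinφ1·cosφ2·cosΔλ=-0.29857800; θ=atan2(y, x)=-150.0051° <0 so +360° → 209.9949° ≈ 210.0°
Leg 2: φ1=-1.2010954, φ2=0.0477470, Δφ=1.2488424, Δλ=3.6120392 rad; a=sin²(Δφ/2)+cosφ1·cosφ2·sin²(Δλ/2)=0.6831100413; c=2·atan2(√a, √(1-a))=1.945739964; dist=6371·c=12396.309 ≈ 12396.3 km; running total=14638.7 km
Leg 2 bearing: y=sinΔλ·cosφ2=-0.45276775, x=cosφ1·sinφ2-sinφ1·cosφ2·cosΔλ=-0.81294786; θ=atan2(y, x)=-150.8846° <0 so +360° → 209.1154° ≈ 209.1°
Leg 3: φ1=0.0477470, φ2=0.2588742, Δφ=0.2111272, Δλ=-1.7569147 rad; a=sin²(Δφ/2)+cosφ1·cosφ2·sin²(Δλ/2)=0.5832288602; c=2·atan2(√a, √(1-a))=1.738032500; dist=6371·c=11073.005 ≈ 11073.0 km; running total=25711.7 km
Leg 3 bearing: y=sinΔλ·cosφ2=-0.94998415, x=cosφ1·sinφ2-sinφ1·cosφ2·cosΔλ=0.26423842; θ=atan2(y, x)=-74.4561° <0 so +360° → 285.5439° ≈ 285.5°
Leg 4: φ1=0.2588742, φ2=-0.6935188, Δφ=-0.9523930, Δλ=0.7469904 rad; a=sin²(Δφ/2)+cosφ1·cosφ2·sin²(Δλ/2)=0.3090994911; c=2·atan2(√a, √(1-a))=1.179052175; dist=6371·c=7511.741 ≈ 7511.7 km; running total=33223.4 km
Leg 4 bearing: y=sinΔλ·cosφ2=0.52248541, x=cosφ1·sinφ2-sinφ1·cosφ2·cosΔλ=-0.76238900; θ=atan2(y, x)=145.5761° ≈ 145.6°
Leg 5: φ1=-0.6935188, φ2=-0.9295379, Δφ=-0.2360191, Δλ=1.7896624 rad; a=sin²(Δφ/2)+cosφ1·cosφ2·sin²(Δλ/2)=0.2938121356; c=2·atan2(√a, √(1-a))=1.145736013; dist=6371·c=7299.484 ≈ 7299.5 km; running total=40522.9 km
Leg 5 bearing: y=sinΔλ·cosφ2=0.58393374, x=cosφ1·sinφ2-sinφ1·cosφ2·cosΔλ=-0.69926222; θ=atan2(y, x)=140.1357° ≈ 140.1°
Leg 6: φ1=-0.9295379, φ2=-0.7061881, Δφ=0.2233498, Δλ=-2.1845798 rad; a=sin²(Δφ/2)+cosφ1·cosφ2·sin²(Δλ/2)=0.3710604993; c=2·atan2(√a, √(1-a))=1.309970017; dist=6371·c=8345.819 ≈ 8345.8 km; running total=48868.7 km
Leg 6 bearing: y=sinΔλ·cosφ2=-0.62196836, x=cosφ1·sinφ2-sinφ1·cosφ2·cosΔλ=-0.73936039; θ=atan2(y, x)=-139.9286° <0 so +360° → 220.0714° ≈ 220.1°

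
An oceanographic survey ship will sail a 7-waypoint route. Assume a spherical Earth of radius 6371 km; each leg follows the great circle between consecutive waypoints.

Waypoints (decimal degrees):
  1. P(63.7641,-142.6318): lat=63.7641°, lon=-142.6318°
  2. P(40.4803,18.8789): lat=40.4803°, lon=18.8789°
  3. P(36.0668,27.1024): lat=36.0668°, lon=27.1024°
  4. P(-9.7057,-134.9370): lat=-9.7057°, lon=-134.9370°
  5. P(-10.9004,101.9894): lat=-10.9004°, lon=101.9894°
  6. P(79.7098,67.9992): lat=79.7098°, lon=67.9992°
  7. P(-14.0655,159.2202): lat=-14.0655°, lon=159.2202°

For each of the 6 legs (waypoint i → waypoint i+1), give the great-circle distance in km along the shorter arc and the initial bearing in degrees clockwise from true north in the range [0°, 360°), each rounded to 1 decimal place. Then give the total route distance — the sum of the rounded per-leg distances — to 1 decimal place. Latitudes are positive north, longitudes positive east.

Leg 1: dist=8309.3 km, bearing=14.5°
Leg 2: dist=869.0 km, bearing=121.8°
Leg 3: dist=16568.3 km, bearing=323.8°
Leg 4: dist=13316.3 km, bearing=251.4°
Leg 5: dist=10266.4 km, bearing=354.3°
Leg 6: dist=11570.1 km, bearing=91.4°
Total: 60899.4 km

Leg 1: φ1=1.1128935, φ2=0.7065145, Δφ=-0.4063790, Δλ=2.8188935 rad; a=sin²(Δφ/2)+cosφ1·cosφ2·sin²(Δλ/2)=0.3682925988; c=2·atan2(√a, √(1-a))=1.304236006; dist=6371·c=8309.288 ≈ 8309.3 km; running total=8309.3 km
Leg 1 bearing: y=sinΔλ·cosφ2=0.24121648, x=cosφ1·sinφ2-sinφ1·cosφ2·cosΔλ=0.93403814; θ=atan2(y, x)=14.4803° ≈ 14.5°
Leg 2: φ1=0.7065145, φ2=0.6294844, Δφ=-0.0770301, Δλ=0.1435272 rad; a=sin²(Δφ/2)+cosφ1·cosφ2·sin²(Δλ/2)=0.0046436781; c=2·atan2(√a, √(1-a))=0.136394779; dist=6371·c=868.971 ≈ 869.0 km; running total=9178.3 km
Leg 2 bearing: y=sinΔλ·cosφ2=0.11561955, x=cosφ1·sinφ2-sinφ1·cosφ2·cosΔλ=-0.07155821; θ=atan2(y, x)=121.7538° ≈ 121.8°
Leg 3: φ1=0.6294844, φ2=-0.1693964, Δφ=-0.7988808, Δλ=-2.8281210 rad; a=sin²(Δφ/2)+cosφ1·cosφ2·sin²(Δλ/2)=0.9285931452; c=2·atan2(√a, √(1-a))=2.600577457; dist=6371·c=16568.279 ≈ 16568.3 km; running total=25746.6 km
Leg 3 bearing: y=sinΔλ·cosφ2=-0.30394923, x=cosφ1·sinφ2-sinφ1·cosφ2·cosΔλ=0.41574816; θ=atan2(y, x)=-36.1702° <0 so +360° → 323.8298° ≈ 323.8°
Leg 4: φ1=-0.1693964, φ2=-0.1902479, Δφ=-0.0208514, Δλ=4.1351458 rad; a=sin²(Δφ/2)+cosφ1·cosφ2·sin²(Δλ/2)=0.7481597180; c=2·atan2(√a, √(1-a))=2.090150342; dist=6371·c=13316.348 ≈ 13316.3 km; running total=39062.9 km
Leg 4 bearing: y=sinΔλ·cosφ2=-0.82285109, x=cosφ1·sinφ2-sinφ1·cosφ2·cosΔλ=-0.27673653; θ=atan2(y, x)=-108.5885° <0 so +360° → 251.4115° ≈ 251.4°
Leg 5: φ1=-0.1902479, φ2=1.3911985, Δφ=1.5814463, Δλ=-0.5932409 rad; a=sin²(Δφ/2)+cosφ1·cosφ2·sin²(Δλ/2)=0.5203108483; c=2·atan2(√a, √(1-a))=1.611429204; dist=6371·c=10266.415 ≈ 10266.4 km; running total=49329.3 km
Leg 5 bearing: y=sinΔλ·cosφ2=-0.09986549, x=cosφ1·sinφ2-sinφ1·cosφ2·cosΔλ=0.99417139; θ=atan2(y, x)=-5.7362° <0 so +360° → 354.2638° ≈ 354.3°
Leg 6: φ1=1.3911985, φ2=-0.2454893, Δφ=-1.6366877, Δλ=1.5921068 rad; a=sin²(Δφ/2)+cosφ1·cosφ2·sin²(Δλ/2)=0.6214071626; c=2·atan2(√a, √(1-a))=1.816062278; dist=6371·c=11570.133 ≈ 11570.1 km; running total=60899.4 km
Leg 6 bearing: y=sinΔλ·cosφ2=0.96979828, x=cosφ1·sinφ2-sinφ1·cosφ2·cosΔλ=-0.02307605; θ=atan2(y, x)=91.3631° ≈ 91.4°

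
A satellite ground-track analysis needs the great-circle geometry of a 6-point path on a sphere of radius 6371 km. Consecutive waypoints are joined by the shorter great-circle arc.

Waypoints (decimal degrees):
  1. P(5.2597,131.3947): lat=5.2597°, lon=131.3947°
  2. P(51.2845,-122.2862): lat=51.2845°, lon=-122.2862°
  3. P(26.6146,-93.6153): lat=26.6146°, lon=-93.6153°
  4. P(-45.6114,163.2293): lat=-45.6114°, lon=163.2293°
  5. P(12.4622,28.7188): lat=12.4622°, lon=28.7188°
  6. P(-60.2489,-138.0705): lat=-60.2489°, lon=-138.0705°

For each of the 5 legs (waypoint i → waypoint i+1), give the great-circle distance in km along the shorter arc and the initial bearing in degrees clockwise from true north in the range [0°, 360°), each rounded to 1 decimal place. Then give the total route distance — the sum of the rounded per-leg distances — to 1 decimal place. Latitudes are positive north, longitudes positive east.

Leg 1: φ1=0.0917991, φ2=0.8950834, Δφ=0.8032843, Δλ=-4.4275670 rad; a=sin²(Δφ/2)+cosφ1·cosφ2·sin²(Δλ/2)=0.5517387335; c=2·atan2(√a, √(1-a))=1.674459355; dist=6371·c=10667.981 ≈ 10668.0 km; running total=10668.0 km
Leg 1 bearing: y=sinΔλ·cosφ2=0.60025528, x=cosφ1·sinφ2-sinφ1·cosφ2·cosΔλ=0.79308639; θ=atan2(y, x)=37.1206° ≈ 37.1°
Leg 2: φ1=0.8950834, φ2=0.4645124, Δφ=-0.4305710, Δλ=0.5004016 rad; a=sin²(Δφ/2)+cosφ1·cosφ2·sin²(Δλ/2)=0.0799168013; c=2·atan2(√a, √(1-a))=0.573206357; dist=6371·c=3651.898 ≈ 3651.9 km; running total=14319.9 km
Leg 2 bearing: y=sinΔλ·cosφ2=0.42894072, x=cosφ1·sinφ2-sinφ1·cosφ2·cosΔλ=-0.33185883; θ=atan2(y, x)=127.7281° ≈ 127.7°
Leg 3: φ1=0.4645124, φ2=-0.7960691, Δφ=-1.2605815, Δλ=4.4827839 rad; a=sin²(Δφ/2)+cosφ1·cosφ2·sin²(Δλ/2)=0.7312367005; c=2·atan2(√a, √(1-a))=2.051579158; dist=6371·c=13070.611 ≈ 13070.6 km; running total=27390.5 km
Leg 3 bearing: y=sinΔλ·cosφ2=-0.68116319, x=cosφ1·sinφ2-sinφ1·cosφ2·cosΔλ=-0.56756944; θ=atan2(y, x)=-129.8023° <0 so +360° → 230.1977° ≈ 230.2°
Leg 4: φ1=-0.7960691, φ2=0.2175064, Δφ=1.0135755, Δλ=-2.3476511 rad; a=sin²(Δφ/2)+cosφ1·cosφ2·sin²(Δλ/2)=0.8165239828; c=2·atan2(√a, √(1-a))=2.256280597; dist=6371·c=14374.764 ≈ 14374.8 km; running total=41765.3 km
Leg 4 bearing: y=sinΔλ·cosφ2=-0.69631983, x=cosφ1·sinφ2-sinφ1·cosφ2·cosΔλ=-0.33821439; θ=atan2(y, x)=-115.9066° <0 so +360° → 244.0934° ≈ 244.1°
Leg 5: φ1=0.2175064, φ2=-1.0515417, Δφ=-1.2690481, Δλ=-2.9110224 rad; a=sin²(Δφ/2)+cosφ1·cosφ2·sin²(Δλ/2)=0.8295348757; c=2·atan2(√a, √(1-a))=2.290377518; dist=6371·c=14591.995 ≈ 14592.0 km; running total=56357.3 km
Leg 5 bearing: y=sinΔλ·cosφ2=-0.11340550, x=cosφ1·sinφ2-sinφ1·cosφ2·cosΔλ=-0.74348252; θ=atan2(y, x)=-171.3274° <0 so +360° → 188.6726° ≈ 188.7°

Leg 1: dist=10668.0 km, bearing=37.1°
Leg 2: dist=3651.9 km, bearing=127.7°
Leg 3: dist=13070.6 km, bearing=230.2°
Leg 4: dist=14374.8 km, bearing=244.1°
Leg 5: dist=14592.0 km, bearing=188.7°
Total: 56357.3 km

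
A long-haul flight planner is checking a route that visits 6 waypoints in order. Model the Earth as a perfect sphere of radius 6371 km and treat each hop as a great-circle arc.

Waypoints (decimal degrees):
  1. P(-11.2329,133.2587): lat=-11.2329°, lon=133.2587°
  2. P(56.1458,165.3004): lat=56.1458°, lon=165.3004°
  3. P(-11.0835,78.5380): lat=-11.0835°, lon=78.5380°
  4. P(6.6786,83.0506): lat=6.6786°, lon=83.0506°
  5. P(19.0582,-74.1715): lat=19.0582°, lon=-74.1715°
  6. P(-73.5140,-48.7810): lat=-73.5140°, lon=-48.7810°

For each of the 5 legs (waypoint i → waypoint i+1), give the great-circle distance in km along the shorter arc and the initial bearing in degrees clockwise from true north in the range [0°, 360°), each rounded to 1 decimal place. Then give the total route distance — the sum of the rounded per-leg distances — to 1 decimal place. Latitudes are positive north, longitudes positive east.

Leg 1: dist=8057.0 km, bearing=18.1°
Leg 2: dist=10830.2 km, bearing=261.1°
Leg 3: dist=2037.2 km, bearing=14.4°
Leg 4: dist=16218.0 km, bearing=319.3°
Leg 5: dist=10458.9 km, bearing=173.0°
Total: 47601.3 km

Leg 1: φ1=-0.1960511, φ2=0.9799291, Δφ=1.1759802, Δλ=0.5592332 rad; a=sin²(Δφ/2)+cosφ1·cosφ2·sin²(Δλ/2)=0.3493001750; c=2·atan2(√a, √(1-a))=1.264636102; dist=6371·c=8056.997 ≈ 8057.0 km; running total=8057.0 km
Leg 1 bearing: y=sinΔλ·cosφ2=0.29555195, x=cosφ1·sinφ2-sinφ1·cosφ2·cosΔλ=0.90653588; θ=atan2(y, x)=18.0572° ≈ 18.1°
Leg 2: φ1=0.9799291, φ2=-0.1934436, Δφ=-1.1733726, Δλ=-1.5142895 rad; a=sin²(Δφ/2)+cosφ1·cosφ2·sin²(Δλ/2)=0.5643856964; c=2·atan2(√a, √(1-a))=1.699926285; dist=6371·c=10830.230 ≈ 10830.2 km; running total=18887.2 km
Leg 2 bearing: y=sinΔλ·cosφ2=-0.97978175, x=cosφ1·sinφ2-sinφ1·cosφ2·cosΔλ=-0.15311971; θ=atan2(y, x)=-98.8823° <0 so +360° → 261.1177° ≈ 261.1°
Leg 3: φ1=-0.1934436, φ2=0.1165636, Δφ=0.3100071, Δλ=0.0787597 rad; a=sin²(Δφ/2)+cosφ1·cosφ2·sin²(Δλ/2)=0.0253450427; c=2·atan2(√a, √(1-a))=0.319763093; dist=6371·c=2037.211 ≈ 2037.2 km; running total=20924.4 km
Leg 3 bearing: y=sinΔλ·cosφ2=0.07814443, x=cosφ1·sinφ2-sinφ1·cosφ2·cosΔλ=0.30447354; θ=atan2(y, x)=14.3945° ≈ 14.4°
Leg 4: φ1=0.1165636, φ2=0.3326283, Δφ=0.2160648, Δλ=-2.7440433 rad; a=sin²(Δφ/2)+cosφ1·cosφ2·sin²(Δλ/2)=0.9137928792; c=2·atan2(√a, √(1-a))=2.545589415; dist=6371·c=16217.950 ≈ 16218.0 km; running total=37142.4 km
Leg 4 bearing: y=sinΔλ·cosφ2=-0.36593873, x=cosφ1·sinφ2-sinφ1·cosφ2·cosΔλ=0.42566496; θ=atan2(y, x)=-40.6852° <0 so +360° → 319.3148° ≈ 319.3°
Leg 5: φ1=0.3326283, φ2=-1.2830613, Δφ=-1.6156897, Δλ=0.4431478 rad; a=sin²(Δφ/2)+cosφ1·cosφ2·sin²(Δλ/2)=0.5353936108; c=2·atan2(√a, √(1-a))=1.641642799; dist=6371·c=10458.906 ≈ 10458.9 km; running total=47601.3 km
Leg 5 bearing: y=sinΔλ·cosφ2=0.12168116, x=cosφ1·sinφ2-sinφ1·cosφ2·cosΔλ=-0.99004185; θ=atan2(y, x)=172.9932° ≈ 173.0°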